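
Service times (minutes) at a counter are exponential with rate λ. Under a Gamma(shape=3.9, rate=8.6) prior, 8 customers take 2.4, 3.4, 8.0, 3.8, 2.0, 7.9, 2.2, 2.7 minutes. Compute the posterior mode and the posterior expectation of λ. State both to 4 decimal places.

Σ times = 32.4. Posterior: Gamma(shape = 3.9+8 = 11.9, rate = 8.6+32.4 = 41.0).
Mode = (α−1)/β = 10.9/41.0 = 0.2659.
Mean = α/β = 11.9/41.0 = 0.2902.
The posterior is right-skewed, so the mean exceeds the mode.

posterior mode = 0.2659, posterior expectation = 0.2902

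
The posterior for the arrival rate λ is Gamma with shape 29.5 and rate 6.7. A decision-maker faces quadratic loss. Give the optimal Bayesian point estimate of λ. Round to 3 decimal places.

4.403

Mode = (α−1)/β = 28.5/6.7 = 4.254.
Mean = α/β = 29.5/6.7 = 4.403.
Quadratic loss ⇒ the optimal estimator is the posterior mean.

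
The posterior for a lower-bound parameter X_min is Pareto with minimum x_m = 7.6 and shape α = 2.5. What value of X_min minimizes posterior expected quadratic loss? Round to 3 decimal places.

The Pareto density is strictly decreasing on [x_m, ∞), so the mode is x_m = 7.600.
Mean = α·x_m/(α−1) = 2.5·7.6/1.5 = 12.667.
Quadratic loss ⇒ the optimal estimator is the posterior mean.

12.667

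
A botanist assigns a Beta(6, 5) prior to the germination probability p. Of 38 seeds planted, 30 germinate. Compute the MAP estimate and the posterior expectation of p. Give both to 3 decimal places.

MAP = 0.745, posterior mean = 0.735

Posterior: Beta(6+30, 5+8) = Beta(36, 13).
Mode = (36−1)/(36+13−2) = 35/47 = 0.745.
Mean = 36/(36+13) = 36/49 = 0.735.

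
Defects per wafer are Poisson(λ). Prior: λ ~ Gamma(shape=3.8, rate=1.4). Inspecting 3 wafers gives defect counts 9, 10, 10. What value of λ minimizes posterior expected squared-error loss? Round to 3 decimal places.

Σ counts = 29. Posterior: Gamma(shape = 3.8+29 = 32.8, rate = 1.4+3 = 4.4).
Mode = (α−1)/β = 31.8/4.4 = 7.227.
Mean = α/β = 32.8/4.4 = 7.455.
Squared-error loss ⇒ the optimal estimator is the posterior mean.

7.455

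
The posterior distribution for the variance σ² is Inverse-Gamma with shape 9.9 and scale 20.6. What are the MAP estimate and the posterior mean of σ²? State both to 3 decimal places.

MAP estimate = 1.890, posterior mean = 2.315

Mode = β/(α+1) = 20.6/10.9 = 1.890.
Mean = β/(α−1) = 20.6/8.9 = 2.315.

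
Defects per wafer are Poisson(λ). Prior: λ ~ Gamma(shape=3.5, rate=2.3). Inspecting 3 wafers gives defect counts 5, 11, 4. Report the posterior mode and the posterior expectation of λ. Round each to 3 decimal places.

MAP: 4.245. Posterior mean: 4.434.

Σ counts = 20. Posterior: Gamma(shape = 3.5+20 = 23.5, rate = 2.3+3 = 5.3).
Mode = (α−1)/β = 22.5/5.3 = 4.245.
Mean = α/β = 23.5/5.3 = 4.434.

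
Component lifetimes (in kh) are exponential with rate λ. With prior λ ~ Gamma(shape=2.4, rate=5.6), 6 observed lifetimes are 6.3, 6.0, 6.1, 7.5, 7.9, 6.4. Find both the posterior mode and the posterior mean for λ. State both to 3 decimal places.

MAP: 0.162. Posterior mean: 0.183.

Σ times = 40.2. Posterior: Gamma(shape = 2.4+6 = 8.4, rate = 5.6+40.2 = 45.8).
Mode = (α−1)/β = 7.4/45.8 = 0.162.
Mean = α/β = 8.4/45.8 = 0.183.
The posterior is right-skewed, so the mean exceeds the mode.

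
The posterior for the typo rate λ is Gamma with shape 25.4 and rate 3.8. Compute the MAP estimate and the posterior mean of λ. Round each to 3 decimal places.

Mode = (α−1)/β = 24.4/3.8 = 6.421.
Mean = α/β = 25.4/3.8 = 6.684.

λ_MAP = 6.421, E[λ|data] = 6.684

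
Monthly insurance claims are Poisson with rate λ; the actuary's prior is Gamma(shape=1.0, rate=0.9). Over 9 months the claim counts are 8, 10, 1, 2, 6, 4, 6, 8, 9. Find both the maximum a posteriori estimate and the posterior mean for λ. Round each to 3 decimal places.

Σ counts = 54. Posterior: Gamma(shape = 1.0+54 = 55.0, rate = 0.9+9 = 9.9).
Mode = (α−1)/β = 54.0/9.9 = 5.455.
Mean = α/β = 55.0/9.9 = 5.556.

MAP: 5.455. Posterior mean: 5.556.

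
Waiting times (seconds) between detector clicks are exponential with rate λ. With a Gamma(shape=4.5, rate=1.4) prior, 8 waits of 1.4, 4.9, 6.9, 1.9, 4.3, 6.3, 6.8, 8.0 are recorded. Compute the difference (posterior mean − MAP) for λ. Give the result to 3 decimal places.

Σ times = 40.5. Posterior: Gamma(shape = 4.5+8 = 12.5, rate = 1.4+40.5 = 41.9).
Mode = (α−1)/β = 11.5/41.9 = 0.274.
Mean = α/β = 12.5/41.9 = 0.298.
Difference = 0.298 − 0.274 = 0.024.
Mean > mode: the posterior has a right tail.

0.024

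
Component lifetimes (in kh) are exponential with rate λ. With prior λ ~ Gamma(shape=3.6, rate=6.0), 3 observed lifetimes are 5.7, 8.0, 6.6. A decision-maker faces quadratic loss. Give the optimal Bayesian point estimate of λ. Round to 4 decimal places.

0.2510

Σ times = 20.3. Posterior: Gamma(shape = 3.6+3 = 6.6, rate = 6.0+20.3 = 26.3).
Mode = (α−1)/β = 5.6/26.3 = 0.2129.
Mean = α/β = 6.6/26.3 = 0.2510.
Quadratic loss ⇒ the optimal estimator is the posterior mean.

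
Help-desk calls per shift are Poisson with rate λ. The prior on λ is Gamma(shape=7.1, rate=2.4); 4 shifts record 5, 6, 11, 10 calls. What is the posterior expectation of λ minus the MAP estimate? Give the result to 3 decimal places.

Σ counts = 32. Posterior: Gamma(shape = 7.1+32 = 39.1, rate = 2.4+4 = 6.4).
Mode = (α−1)/β = 38.1/6.4 = 5.953.
Mean = α/β = 39.1/6.4 = 6.109.
Difference = 6.109 − 5.953 = 0.156.
Right-skewed posterior ⇒ mode < mean.

0.156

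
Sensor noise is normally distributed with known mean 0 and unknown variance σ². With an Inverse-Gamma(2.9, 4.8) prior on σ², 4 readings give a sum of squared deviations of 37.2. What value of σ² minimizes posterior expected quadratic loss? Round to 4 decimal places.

6.0000

Posterior: Inverse-Gamma(shape = 2.9+4/2 = 4.9, scale = 4.8+37.2/2 = 23.4).
Mode = β/(α+1) = 23.4/5.9 = 3.9661.
Mean = β/(α−1) = 23.4/3.9 = 6.0000.
Quadratic loss ⇒ the optimal estimator is the posterior mean.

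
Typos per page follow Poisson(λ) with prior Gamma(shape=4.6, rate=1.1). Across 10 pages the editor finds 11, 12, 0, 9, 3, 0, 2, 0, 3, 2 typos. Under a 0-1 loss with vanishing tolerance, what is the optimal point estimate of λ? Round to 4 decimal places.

Σ counts = 42. Posterior: Gamma(shape = 4.6+42 = 46.6, rate = 1.1+10 = 11.1).
Mode = (α−1)/β = 45.6/11.1 = 4.1081.
Mean = α/β = 46.6/11.1 = 4.1982.
This is the posterior mode — the MAP estimate.

4.1081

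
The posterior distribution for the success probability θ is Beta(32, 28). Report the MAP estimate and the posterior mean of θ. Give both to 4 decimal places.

θ_MAP = 0.5345, E[θ|data] = 0.5333

Mode = (32−1)/(32+28−2) = 31/58 = 0.5345.
Mean = 32/(32+28) = 32/60 = 0.5333.
The mean is pulled below the mode by the posterior's left skew.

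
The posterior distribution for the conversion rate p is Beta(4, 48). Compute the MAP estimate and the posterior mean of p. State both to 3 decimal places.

Mode = (4−1)/(4+48−2) = 3/50 = 0.060.
Mean = 4/(4+48) = 4/52 = 0.077.

MAP = 0.060, posterior mean = 0.077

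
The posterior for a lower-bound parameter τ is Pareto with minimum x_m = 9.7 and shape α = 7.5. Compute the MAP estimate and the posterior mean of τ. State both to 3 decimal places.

The Pareto density is strictly decreasing on [x_m, ∞), so the mode is x_m = 9.700.
Mean = α·x_m/(α−1) = 7.5·9.7/6.5 = 11.192.

MAP: 9.700. Posterior mean: 11.192.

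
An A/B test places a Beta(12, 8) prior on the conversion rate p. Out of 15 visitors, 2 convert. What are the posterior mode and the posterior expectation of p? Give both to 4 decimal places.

MAP: 0.3939. Posterior mean: 0.4000.

Posterior: Beta(12+2, 8+13) = Beta(14, 21).
Mode = (14−1)/(14+21−2) = 13/33 = 0.3939.
Mean = 14/(14+21) = 14/35 = 0.4000.
Mean > mode: the posterior has a right tail.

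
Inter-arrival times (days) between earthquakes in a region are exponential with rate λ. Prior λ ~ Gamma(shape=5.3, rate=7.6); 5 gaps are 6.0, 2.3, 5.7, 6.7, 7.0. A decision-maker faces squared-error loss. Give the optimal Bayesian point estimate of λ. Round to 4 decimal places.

Σ times = 27.7. Posterior: Gamma(shape = 5.3+5 = 10.3, rate = 7.6+27.7 = 35.3).
Mode = (α−1)/β = 9.3/35.3 = 0.2635.
Mean = α/β = 10.3/35.3 = 0.2918.
Squared-error loss ⇒ the optimal estimator is the posterior mean.

0.2918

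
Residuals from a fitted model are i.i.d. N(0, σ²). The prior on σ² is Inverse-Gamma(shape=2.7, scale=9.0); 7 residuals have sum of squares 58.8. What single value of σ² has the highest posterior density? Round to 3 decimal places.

5.333

Posterior: Inverse-Gamma(shape = 2.7+7/2 = 6.2, scale = 9.0+58.8/2 = 38.4).
Mode = β/(α+1) = 38.4/7.2 = 5.333.
Mean = β/(α−1) = 38.4/5.2 = 7.385.
This is the posterior mode — the MAP estimate.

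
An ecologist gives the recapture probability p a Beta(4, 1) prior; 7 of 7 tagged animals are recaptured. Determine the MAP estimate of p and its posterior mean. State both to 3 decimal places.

MAP: 1.000. Posterior mean: 0.917.

Posterior: Beta(4+7, 1+0) = Beta(11, 1).
Since β = 1 ≤ 1 and α > 1, the Beta density is monotone increasing on [0,1]; the mode is at 1.
Mean = 11/(11+1) = 0.917.
Left-skewed posterior ⇒ mean < mode.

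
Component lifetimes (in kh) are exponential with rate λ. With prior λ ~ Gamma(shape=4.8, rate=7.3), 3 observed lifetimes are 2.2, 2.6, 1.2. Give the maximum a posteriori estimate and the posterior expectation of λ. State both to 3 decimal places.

λ_MAP = 0.511, E[λ|data] = 0.586

Σ times = 6.0. Posterior: Gamma(shape = 4.8+3 = 7.8, rate = 7.3+6.0 = 13.3).
Mode = (α−1)/β = 6.8/13.3 = 0.511.
Mean = α/β = 7.8/13.3 = 0.586.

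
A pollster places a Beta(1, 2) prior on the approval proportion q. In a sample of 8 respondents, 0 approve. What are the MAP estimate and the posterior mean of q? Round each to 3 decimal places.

Posterior: Beta(1+0, 2+8) = Beta(1, 10).
Since α = 1 ≤ 1 and β > 1, the Beta density is monotone decreasing on [0,1]; the mode is at 0.
Mean = 1/(1+10) = 0.091.
The posterior is right-skewed, so the mean exceeds the mode.

MAP estimate = 0.000, posterior mean = 0.091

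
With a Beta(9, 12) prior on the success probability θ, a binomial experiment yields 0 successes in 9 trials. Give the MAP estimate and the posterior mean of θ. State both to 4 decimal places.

MAP: 0.2857. Posterior mean: 0.3000.

Posterior: Beta(9+0, 12+9) = Beta(9, 21).
Mode = (9−1)/(9+21−2) = 8/28 = 0.2857.
Mean = 9/(9+21) = 9/30 = 0.3000.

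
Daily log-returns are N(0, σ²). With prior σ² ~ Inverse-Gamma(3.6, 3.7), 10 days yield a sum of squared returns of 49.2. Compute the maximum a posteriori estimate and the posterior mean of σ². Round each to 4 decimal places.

MAP = 2.9479, posterior mean = 3.7237

Posterior: Inverse-Gamma(shape = 3.6+10/2 = 8.6, scale = 3.7+49.2/2 = 28.3).
Mode = β/(α+1) = 28.3/9.6 = 2.9479.
Mean = β/(α−1) = 28.3/7.6 = 3.7237.
Mean > mode: the posterior has a right tail.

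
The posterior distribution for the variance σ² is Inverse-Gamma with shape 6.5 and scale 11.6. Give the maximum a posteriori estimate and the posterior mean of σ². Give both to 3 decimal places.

Mode = β/(α+1) = 11.6/7.5 = 1.547.
Mean = β/(α−1) = 11.6/5.5 = 2.109.
Right-skewed posterior ⇒ mode < mean.

maximum a posteriori estimate = 1.547, posterior mean = 2.109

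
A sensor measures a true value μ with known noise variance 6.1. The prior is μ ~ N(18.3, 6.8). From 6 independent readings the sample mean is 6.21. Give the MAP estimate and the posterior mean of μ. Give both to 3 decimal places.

MAP: 7.782. Posterior mean: 7.782.

Posterior for μ is Normal. Precision-weighted mean: (1/6.8·18.3 + 6/6.1·6.21) / (1/6.8 + 6/6.1) = 7.782.
A Normal posterior is symmetric, so mode = mean.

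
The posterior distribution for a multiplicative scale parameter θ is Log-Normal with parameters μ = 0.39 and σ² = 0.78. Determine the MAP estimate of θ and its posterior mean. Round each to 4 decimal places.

MAP = 0.6771, posterior mean = 2.1815

Mode = exp(μ − σ²) = exp(-0.39) = 0.6771.
Mean = exp(μ + σ²/2) = exp(0.780) = 2.1815.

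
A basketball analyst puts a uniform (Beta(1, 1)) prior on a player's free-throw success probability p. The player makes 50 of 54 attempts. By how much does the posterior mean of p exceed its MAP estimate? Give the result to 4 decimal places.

-0.0152

Posterior: Beta(1+50, 1+4) = Beta(51, 5).
Mode = (51−1)/(51+5−2) = 50/54 = 0.9259.
With a flat prior the MAP equals the MLE, 50/54.
Mean = 51/(51+5) = 51/56 = 0.9107.
Difference = 0.9107 − 0.9259 = -0.0152.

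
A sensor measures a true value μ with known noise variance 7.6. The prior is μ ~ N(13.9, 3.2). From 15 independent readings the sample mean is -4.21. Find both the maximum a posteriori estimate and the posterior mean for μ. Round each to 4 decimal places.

Posterior for μ is Normal. Precision-weighted mean: (1/3.2·13.9 + 15/7.6·-4.21) / (1/3.2 + 15/7.6) = -1.7345.
A Normal posterior is symmetric, so mode = mean.

maximum a posteriori estimate = -1.7345, posterior mean = -1.7345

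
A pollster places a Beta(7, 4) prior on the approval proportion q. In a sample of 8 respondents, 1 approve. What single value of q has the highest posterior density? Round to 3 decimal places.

Posterior: Beta(7+1, 4+7) = Beta(8, 11).
Mode = (8−1)/(8+11−2) = 7/17 = 0.412.
Mean = 8/(8+11) = 8/19 = 0.421.
This is the posterior mode — the MAP estimate.

0.412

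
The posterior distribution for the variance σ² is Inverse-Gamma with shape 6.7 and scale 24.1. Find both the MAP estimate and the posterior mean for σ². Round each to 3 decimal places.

MAP = 3.130; posterior mean = 4.228

Mode = β/(α+1) = 24.1/7.7 = 3.130.
Mean = β/(α−1) = 24.1/5.7 = 4.228.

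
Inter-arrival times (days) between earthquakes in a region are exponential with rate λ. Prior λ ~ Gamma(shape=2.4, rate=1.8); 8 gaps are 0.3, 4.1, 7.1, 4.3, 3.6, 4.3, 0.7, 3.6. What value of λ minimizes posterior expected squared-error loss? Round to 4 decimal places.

0.3490

Σ times = 28.0. Posterior: Gamma(shape = 2.4+8 = 10.4, rate = 1.8+28.0 = 29.8).
Mode = (α−1)/β = 9.4/29.8 = 0.3154.
Mean = α/β = 10.4/29.8 = 0.3490.
Squared-error loss ⇒ the optimal estimator is the posterior mean.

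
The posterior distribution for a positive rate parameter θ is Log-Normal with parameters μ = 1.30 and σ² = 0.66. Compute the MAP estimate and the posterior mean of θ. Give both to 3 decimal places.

MAP = 1.896, posterior mean = 5.104

Mode = exp(μ − σ²) = exp(0.64) = 1.896.
Mean = exp(μ + σ²/2) = exp(1.630) = 5.104.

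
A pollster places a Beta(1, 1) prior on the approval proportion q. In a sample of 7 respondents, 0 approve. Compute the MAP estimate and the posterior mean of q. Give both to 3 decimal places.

Posterior: Beta(1+0, 1+7) = Beta(1, 8).
Since α = 1 ≤ 1 and β > 1, the Beta density is monotone decreasing on [0,1]; the mode is at 0.
Mean = 1/(1+8) = 0.111.

MAP = 0.000, posterior mean = 0.111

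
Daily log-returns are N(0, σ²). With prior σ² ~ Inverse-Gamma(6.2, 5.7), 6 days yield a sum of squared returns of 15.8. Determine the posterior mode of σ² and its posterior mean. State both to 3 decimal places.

Posterior: Inverse-Gamma(shape = 6.2+6/2 = 9.2, scale = 5.7+15.8/2 = 13.6).
Mode = β/(α+1) = 13.6/10.2 = 1.333.
Mean = β/(α−1) = 13.6/8.2 = 1.659.
The mean is pulled above the mode by the posterior's right skew.

posterior mode = 1.333, posterior mean = 1.659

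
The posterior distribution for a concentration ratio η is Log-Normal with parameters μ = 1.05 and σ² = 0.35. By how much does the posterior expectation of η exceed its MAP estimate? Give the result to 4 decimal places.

Mode = exp(μ − σ²) = exp(0.70) = 2.0138.
Mean = exp(μ + σ²/2) = exp(1.225) = 3.4042.
Difference = 3.4042 − 2.0138 = 1.3904.

1.3904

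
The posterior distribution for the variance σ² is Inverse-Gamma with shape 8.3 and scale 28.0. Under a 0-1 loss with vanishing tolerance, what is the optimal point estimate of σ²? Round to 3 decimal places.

3.011

Mode = β/(α+1) = 28.0/9.3 = 3.011.
Mean = β/(α−1) = 28.0/7.3 = 3.836.
This is the posterior mode — the MAP estimate.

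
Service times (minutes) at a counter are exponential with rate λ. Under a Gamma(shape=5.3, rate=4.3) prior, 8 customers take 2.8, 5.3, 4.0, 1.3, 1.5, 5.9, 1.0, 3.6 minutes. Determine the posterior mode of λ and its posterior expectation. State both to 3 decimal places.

Σ times = 25.4. Posterior: Gamma(shape = 5.3+8 = 13.3, rate = 4.3+25.4 = 29.7).
Mode = (α−1)/β = 12.3/29.7 = 0.414.
Mean = α/β = 13.3/29.7 = 0.448.

MAP = 0.414, posterior mean = 0.448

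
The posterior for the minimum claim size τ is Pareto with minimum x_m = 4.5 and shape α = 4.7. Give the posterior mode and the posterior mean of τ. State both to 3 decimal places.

MAP: 4.500. Posterior mean: 5.716.

The Pareto density is strictly decreasing on [x_m, ∞), so the mode is x_m = 4.500.
Mean = α·x_m/(α−1) = 4.7·4.5/3.7 = 5.716.
The posterior is right-skewed, so the mean exceeds the mode.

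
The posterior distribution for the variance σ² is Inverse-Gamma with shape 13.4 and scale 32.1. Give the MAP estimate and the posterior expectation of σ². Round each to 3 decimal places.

Mode = β/(α+1) = 32.1/14.4 = 2.229.
Mean = β/(α−1) = 32.1/12.4 = 2.589.

σ²_MAP = 2.229, E[σ²|data] = 2.589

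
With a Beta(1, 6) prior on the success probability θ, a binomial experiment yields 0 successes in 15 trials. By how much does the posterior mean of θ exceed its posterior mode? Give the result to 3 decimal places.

Posterior: Beta(1+0, 6+15) = Beta(1, 21).
Since α = 1 ≤ 1 and β > 1, the Beta density is monotone decreasing on [0,1]; the mode is at 0.
Mean = 1/(1+21) = 0.045.
Difference = 0.045 − 0.000 = 0.045.

0.045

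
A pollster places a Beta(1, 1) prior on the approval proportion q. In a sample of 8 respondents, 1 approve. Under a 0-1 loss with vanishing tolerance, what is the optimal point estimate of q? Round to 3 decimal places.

0.125

Posterior: Beta(1+1, 1+7) = Beta(2, 8).
Mode = (2−1)/(2+8−2) = 1/8 = 0.125.
With a flat prior the MAP equals the MLE, 1/8.
Mean = 2/(2+8) = 2/10 = 0.200.
This is the posterior mode — the MAP estimate.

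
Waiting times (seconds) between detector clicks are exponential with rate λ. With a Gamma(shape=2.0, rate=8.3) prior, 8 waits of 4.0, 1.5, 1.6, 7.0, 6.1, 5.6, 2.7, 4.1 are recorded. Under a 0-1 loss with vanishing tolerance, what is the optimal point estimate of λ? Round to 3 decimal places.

0.220

Σ times = 32.6. Posterior: Gamma(shape = 2.0+8 = 10.0, rate = 8.3+32.6 = 40.9).
Mode = (α−1)/β = 9.0/40.9 = 0.220.
Mean = α/β = 10.0/40.9 = 0.244.
This is the posterior mode — the MAP estimate.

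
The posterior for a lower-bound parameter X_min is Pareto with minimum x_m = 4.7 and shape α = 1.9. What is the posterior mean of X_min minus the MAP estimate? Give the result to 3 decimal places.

5.222

The Pareto density is strictly decreasing on [x_m, ∞), so the mode is x_m = 4.700.
Mean = α·x_m/(α−1) = 1.9·4.7/0.9 = 9.922.
Difference = 9.922 − 4.700 = 5.222.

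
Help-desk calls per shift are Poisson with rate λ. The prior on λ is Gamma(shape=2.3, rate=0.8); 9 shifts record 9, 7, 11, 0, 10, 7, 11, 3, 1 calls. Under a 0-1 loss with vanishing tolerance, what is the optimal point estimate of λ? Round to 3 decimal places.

Σ counts = 59. Posterior: Gamma(shape = 2.3+59 = 61.3, rate = 0.8+9 = 9.8).
Mode = (α−1)/β = 60.3/9.8 = 6.153.
Mean = α/β = 61.3/9.8 = 6.255.
This is the posterior mode — the MAP estimate.

6.153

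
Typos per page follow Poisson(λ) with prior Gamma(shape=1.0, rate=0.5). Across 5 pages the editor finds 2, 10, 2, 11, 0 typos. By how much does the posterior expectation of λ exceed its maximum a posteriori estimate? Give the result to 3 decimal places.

0.182

Σ counts = 25. Posterior: Gamma(shape = 1.0+25 = 26.0, rate = 0.5+5 = 5.5).
Mode = (α−1)/β = 25.0/5.5 = 4.545.
Mean = α/β = 26.0/5.5 = 4.727.
Difference = 4.727 − 4.545 = 0.182.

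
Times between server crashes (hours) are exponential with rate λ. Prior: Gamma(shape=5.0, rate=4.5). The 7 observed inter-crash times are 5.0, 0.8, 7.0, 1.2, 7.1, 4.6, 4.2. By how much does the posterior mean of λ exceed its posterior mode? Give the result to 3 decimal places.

Σ times = 29.9. Posterior: Gamma(shape = 5.0+7 = 12.0, rate = 4.5+29.9 = 34.4).
Mode = (α−1)/β = 11.0/34.4 = 0.320.
Mean = α/β = 12.0/34.4 = 0.349.
Difference = 0.349 − 0.320 = 0.029.
Right-skewed posterior ⇒ mode < mean.

0.029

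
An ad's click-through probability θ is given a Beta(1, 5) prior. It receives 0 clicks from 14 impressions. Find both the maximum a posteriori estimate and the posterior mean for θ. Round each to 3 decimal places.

Posterior: Beta(1+0, 5+14) = Beta(1, 19).
Since α = 1 ≤ 1 and β > 1, the Beta density is monotone decreasing on [0,1]; the mode is at 0.
Mean = 1/(1+19) = 0.050.

MAP = 0.000; posterior mean = 0.050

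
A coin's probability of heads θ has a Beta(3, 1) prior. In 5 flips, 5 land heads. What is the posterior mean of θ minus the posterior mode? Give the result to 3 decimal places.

Posterior: Beta(3+5, 1+0) = Beta(8, 1).
Since β = 1 ≤ 1 and α > 1, the Beta density is monotone increasing on [0,1]; the mode is at 1.
Mean = 8/(8+1) = 0.889.
Difference = 0.889 − 1.000 = -0.111.

-0.111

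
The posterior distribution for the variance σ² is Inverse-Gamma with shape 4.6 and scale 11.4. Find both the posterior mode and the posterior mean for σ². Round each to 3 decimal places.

Mode = β/(α+1) = 11.4/5.6 = 2.036.
Mean = β/(α−1) = 11.4/3.6 = 3.167.
Right-skewed posterior ⇒ mode < mean.

MAP: 2.036. Posterior mean: 3.167.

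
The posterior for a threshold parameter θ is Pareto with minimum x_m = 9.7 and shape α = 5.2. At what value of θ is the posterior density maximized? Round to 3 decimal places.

The Pareto density is strictly decreasing on [x_m, ∞), so the mode is x_m = 9.700.
Mean = α·x_m/(α−1) = 5.2·9.7/4.2 = 12.010.
This is the posterior mode — the MAP estimate.

9.700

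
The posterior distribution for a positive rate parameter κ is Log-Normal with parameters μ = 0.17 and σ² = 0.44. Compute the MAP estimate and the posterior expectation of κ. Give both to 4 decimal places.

Mode = exp(μ − σ²) = exp(-0.27) = 0.7634.
Mean = exp(μ + σ²/2) = exp(0.390) = 1.4770.

MAP: 0.7634. Posterior mean: 1.4770.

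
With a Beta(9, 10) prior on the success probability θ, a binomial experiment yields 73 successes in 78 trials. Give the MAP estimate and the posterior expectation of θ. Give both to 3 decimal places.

Posterior: Beta(9+73, 10+5) = Beta(82, 15).
Mode = (82−1)/(82+15−2) = 81/95 = 0.853.
Mean = 82/(82+15) = 82/97 = 0.845.

MAP estimate = 0.853, posterior expectation = 0.845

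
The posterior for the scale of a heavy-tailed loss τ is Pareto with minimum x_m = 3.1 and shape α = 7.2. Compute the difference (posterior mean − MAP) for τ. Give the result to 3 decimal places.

The Pareto density is strictly decreasing on [x_m, ∞), so the mode is x_m = 3.100.
Mean = α·x_m/(α−1) = 7.2·3.1/6.2 = 3.600.
Difference = 3.600 − 3.100 = 0.500.
Right-skewed posterior ⇒ mode < mean.

0.500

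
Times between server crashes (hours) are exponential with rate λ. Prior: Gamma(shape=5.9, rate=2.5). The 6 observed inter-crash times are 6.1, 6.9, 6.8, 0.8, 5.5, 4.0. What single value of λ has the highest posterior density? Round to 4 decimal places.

0.3344

Σ times = 30.1. Posterior: Gamma(shape = 5.9+6 = 11.9, rate = 2.5+30.1 = 32.6).
Mode = (α−1)/β = 10.9/32.6 = 0.3344.
Mean = α/β = 11.9/32.6 = 0.3650.
This is the posterior mode — the MAP estimate.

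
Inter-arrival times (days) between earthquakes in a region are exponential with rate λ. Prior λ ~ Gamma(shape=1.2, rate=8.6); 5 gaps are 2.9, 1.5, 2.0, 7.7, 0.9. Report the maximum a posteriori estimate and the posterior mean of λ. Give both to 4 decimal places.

MAP = 0.2203, posterior mean = 0.2627

Σ times = 15.0. Posterior: Gamma(shape = 1.2+5 = 6.2, rate = 8.6+15.0 = 23.6).
Mode = (α−1)/β = 5.2/23.6 = 0.2203.
Mean = α/β = 6.2/23.6 = 0.2627.
Mean > mode: the posterior has a right tail.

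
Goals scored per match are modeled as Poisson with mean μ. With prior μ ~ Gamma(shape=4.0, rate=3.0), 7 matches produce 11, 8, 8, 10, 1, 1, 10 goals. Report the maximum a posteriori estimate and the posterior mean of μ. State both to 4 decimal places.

Σ counts = 49. Posterior: Gamma(shape = 4.0+49 = 53.0, rate = 3.0+7 = 10.0).
Mode = (α−1)/β = 52.0/10.0 = 5.2000.
Mean = α/β = 53.0/10.0 = 5.3000.

MAP: 5.2000. Posterior mean: 5.3000.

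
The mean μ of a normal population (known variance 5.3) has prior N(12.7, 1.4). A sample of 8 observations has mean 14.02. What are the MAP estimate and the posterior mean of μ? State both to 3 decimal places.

Posterior for μ is Normal. Precision-weighted mean: (1/1.4·12.7 + 8/5.3·14.02) / (1/1.4 + 8/5.3) = 13.596.
A Normal posterior is symmetric, so mode = mean.

MAP = 13.596; posterior mean = 13.596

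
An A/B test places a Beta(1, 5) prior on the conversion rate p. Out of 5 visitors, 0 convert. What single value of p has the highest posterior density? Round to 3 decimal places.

Posterior: Beta(1+0, 5+5) = Beta(1, 10).
Since α = 1 ≤ 1 and β > 1, the Beta density is monotone decreasing on [0,1]; the mode is at 0.
Mean = 1/(1+10) = 0.091.
This is the posterior mode — the MAP estimate.

0.000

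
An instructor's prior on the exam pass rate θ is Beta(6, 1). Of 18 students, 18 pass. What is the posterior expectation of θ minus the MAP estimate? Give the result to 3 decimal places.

Posterior: Beta(6+18, 1+0) = Beta(24, 1).
Since β = 1 ≤ 1 and α > 1, the Beta density is monotone increasing on [0,1]; the mode is at 1.
Mean = 24/(24+1) = 0.960.
Difference = 0.960 − 1.000 = -0.040.
Left-skewed posterior ⇒ mean < mode.

-0.040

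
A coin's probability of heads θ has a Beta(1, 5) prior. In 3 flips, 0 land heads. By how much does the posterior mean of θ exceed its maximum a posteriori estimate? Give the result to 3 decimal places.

0.111

Posterior: Beta(1+0, 5+3) = Beta(1, 8).
Since α = 1 ≤ 1 and β > 1, the Beta density is monotone decreasing on [0,1]; the mode is at 0.
Mean = 1/(1+8) = 0.111.
Difference = 0.111 − 0.000 = 0.111.
The mean is pulled above the mode by the posterior's right skew.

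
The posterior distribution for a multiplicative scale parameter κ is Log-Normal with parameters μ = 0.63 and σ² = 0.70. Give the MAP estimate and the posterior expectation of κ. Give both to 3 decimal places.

MAP = 0.932; posterior mean = 2.664

Mode = exp(μ − σ²) = exp(-0.07) = 0.932.
Mean = exp(μ + σ²/2) = exp(0.980) = 2.664.
Mean > mode: the posterior has a right tail.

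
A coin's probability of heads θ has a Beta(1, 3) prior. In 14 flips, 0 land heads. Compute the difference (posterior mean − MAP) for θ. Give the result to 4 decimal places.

Posterior: Beta(1+0, 3+14) = Beta(1, 17).
Since α = 1 ≤ 1 and β > 1, the Beta density is monotone decreasing on [0,1]; the mode is at 0.
Mean = 1/(1+17) = 0.0556.
Difference = 0.0556 − 0.0000 = 0.0556.
The mean is pulled above the mode by the posterior's right skew.

0.0556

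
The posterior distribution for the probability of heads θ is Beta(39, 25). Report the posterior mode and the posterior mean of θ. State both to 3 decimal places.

MAP: 0.613. Posterior mean: 0.609.

Mode = (39−1)/(39+25−2) = 38/62 = 0.613.
Mean = 39/(39+25) = 39/64 = 0.609.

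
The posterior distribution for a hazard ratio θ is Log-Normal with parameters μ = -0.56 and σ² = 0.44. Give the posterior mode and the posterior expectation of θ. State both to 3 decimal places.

Mode = exp(μ − σ²) = exp(-1.00) = 0.368.
Mean = exp(μ + σ²/2) = exp(-0.340) = 0.712.

MAP = 0.368; posterior mean = 0.712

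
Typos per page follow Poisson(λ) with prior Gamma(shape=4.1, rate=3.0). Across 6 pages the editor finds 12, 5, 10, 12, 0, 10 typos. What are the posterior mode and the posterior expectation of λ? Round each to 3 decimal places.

Σ counts = 49. Posterior: Gamma(shape = 4.1+49 = 53.1, rate = 3.0+6 = 9.0).
Mode = (α−1)/β = 52.1/9.0 = 5.789.
Mean = α/β = 53.1/9.0 = 5.900.

posterior mode = 5.789, posterior expectation = 5.900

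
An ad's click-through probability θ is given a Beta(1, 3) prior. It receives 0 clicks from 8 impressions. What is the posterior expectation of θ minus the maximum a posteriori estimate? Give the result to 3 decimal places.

Posterior: Beta(1+0, 3+8) = Beta(1, 11).
Since α = 1 ≤ 1 and β > 1, the Beta density is monotone decreasing on [0,1]; the mode is at 0.
Mean = 1/(1+11) = 0.083.
Difference = 0.083 − 0.000 = 0.083.
Mean > mode: the posterior has a right tail.

0.083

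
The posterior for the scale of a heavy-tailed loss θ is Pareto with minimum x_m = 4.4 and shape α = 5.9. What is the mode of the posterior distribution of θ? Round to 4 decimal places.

The Pareto density is strictly decreasing on [x_m, ∞), so the mode is x_m = 4.4000.
Mean = α·x_m/(α−1) = 5.9·4.4/4.9 = 5.2980.
This is the posterior mode — the MAP estimate.

4.4000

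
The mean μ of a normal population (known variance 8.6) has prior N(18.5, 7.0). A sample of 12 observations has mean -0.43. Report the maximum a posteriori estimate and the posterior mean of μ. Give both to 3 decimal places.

Posterior for μ is Normal. Precision-weighted mean: (1/7.0·18.5 + 12/8.6·-0.43) / (1/7.0 + 12/8.6) = 1.328.
A Normal posterior is symmetric, so mode = mean.

μ_MAP = 1.328, E[μ|data] = 1.328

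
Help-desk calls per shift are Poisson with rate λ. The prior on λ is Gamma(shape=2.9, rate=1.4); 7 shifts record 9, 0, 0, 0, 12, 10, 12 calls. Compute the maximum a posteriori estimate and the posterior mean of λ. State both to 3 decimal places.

Σ counts = 43. Posterior: Gamma(shape = 2.9+43 = 45.9, rate = 1.4+7 = 8.4).
Mode = (α−1)/β = 44.9/8.4 = 5.345.
Mean = α/β = 45.9/8.4 = 5.464.

λ_MAP = 5.345, E[λ|data] = 5.464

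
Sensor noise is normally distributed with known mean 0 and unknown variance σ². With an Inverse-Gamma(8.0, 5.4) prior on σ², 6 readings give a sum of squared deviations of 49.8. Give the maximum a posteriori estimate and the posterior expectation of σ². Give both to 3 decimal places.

Posterior: Inverse-Gamma(shape = 8.0+6/2 = 11.0, scale = 5.4+49.8/2 = 30.3).
Mode = β/(α+1) = 30.3/12.0 = 2.525.
Mean = β/(α−1) = 30.3/10.0 = 3.030.

MAP = 2.525, posterior mean = 3.030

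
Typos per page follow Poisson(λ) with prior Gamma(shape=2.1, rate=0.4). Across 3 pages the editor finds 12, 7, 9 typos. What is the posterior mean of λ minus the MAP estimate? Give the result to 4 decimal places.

Σ counts = 28. Posterior: Gamma(shape = 2.1+28 = 30.1, rate = 0.4+3 = 3.4).
Mode = (α−1)/β = 29.1/3.4 = 8.5588.
Mean = α/β = 30.1/3.4 = 8.8529.
Difference = 8.8529 − 8.5588 = 0.2941.

0.2941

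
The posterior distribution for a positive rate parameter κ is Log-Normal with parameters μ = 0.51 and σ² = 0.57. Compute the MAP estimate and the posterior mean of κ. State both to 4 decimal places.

MAP estimate = 0.9418, posterior mean = 2.2144

Mode = exp(μ − σ²) = exp(-0.06) = 0.9418.
Mean = exp(μ + σ²/2) = exp(0.795) = 2.2144.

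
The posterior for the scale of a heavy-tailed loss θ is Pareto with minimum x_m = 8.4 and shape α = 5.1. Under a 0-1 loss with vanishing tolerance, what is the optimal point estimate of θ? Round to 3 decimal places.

The Pareto density is strictly decreasing on [x_m, ∞), so the mode is x_m = 8.400.
Mean = α·x_m/(α−1) = 5.1·8.4/4.1 = 10.449.
This is the posterior mode — the MAP estimate.

8.400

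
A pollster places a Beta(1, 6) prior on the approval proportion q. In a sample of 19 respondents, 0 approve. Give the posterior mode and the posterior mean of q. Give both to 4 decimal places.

Posterior: Beta(1+0, 6+19) = Beta(1, 25).
Since α = 1 ≤ 1 and β > 1, the Beta density is monotone decreasing on [0,1]; the mode is at 0.
Mean = 1/(1+25) = 0.0385.

MAP = 0.0000, posterior mean = 0.0385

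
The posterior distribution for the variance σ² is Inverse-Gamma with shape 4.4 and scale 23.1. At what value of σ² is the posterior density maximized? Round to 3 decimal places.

Mode = β/(α+1) = 23.1/5.4 = 4.278.
Mean = β/(α−1) = 23.1/3.4 = 6.794.
This is the posterior mode — the MAP estimate.

4.278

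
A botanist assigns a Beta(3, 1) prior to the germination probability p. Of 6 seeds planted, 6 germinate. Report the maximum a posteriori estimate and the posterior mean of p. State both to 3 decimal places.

Posterior: Beta(3+6, 1+0) = Beta(9, 1).
Since β = 1 ≤ 1 and α > 1, the Beta density is monotone increasing on [0,1]; the mode is at 1.
Mean = 9/(9+1) = 0.900.

MAP: 1.000. Posterior mean: 0.900.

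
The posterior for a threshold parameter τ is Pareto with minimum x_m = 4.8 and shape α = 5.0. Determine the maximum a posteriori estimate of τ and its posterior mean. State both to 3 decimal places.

maximum a posteriori estimate = 4.800, posterior mean = 6.000

The Pareto density is strictly decreasing on [x_m, ∞), so the mode is x_m = 4.800.
Mean = α·x_m/(α−1) = 5.0·4.8/4.0 = 6.000.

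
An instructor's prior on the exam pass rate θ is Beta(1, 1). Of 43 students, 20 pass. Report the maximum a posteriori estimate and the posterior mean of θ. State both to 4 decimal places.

MAP = 0.4651, posterior mean = 0.4667

Posterior: Beta(1+20, 1+23) = Beta(21, 24).
Mode = (21−1)/(21+24−2) = 20/43 = 0.4651.
Mean = 21/(21+24) = 21/45 = 0.4667.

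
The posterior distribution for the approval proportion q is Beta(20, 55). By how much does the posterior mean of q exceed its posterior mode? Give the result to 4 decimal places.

0.0064

Mode = (20−1)/(20+55−2) = 19/73 = 0.2603.
Mean = 20/(20+55) = 20/75 = 0.2667.
Difference = 0.2667 − 0.2603 = 0.0064.
Mean > mode: the posterior has a right tail.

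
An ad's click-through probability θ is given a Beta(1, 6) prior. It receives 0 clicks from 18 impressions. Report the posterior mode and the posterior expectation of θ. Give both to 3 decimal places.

Posterior: Beta(1+0, 6+18) = Beta(1, 24).
Since α = 1 ≤ 1 and β > 1, the Beta density is monotone decreasing on [0,1]; the mode is at 0.
Mean = 1/(1+24) = 0.040.

MAP = 0.000, posterior mean = 0.040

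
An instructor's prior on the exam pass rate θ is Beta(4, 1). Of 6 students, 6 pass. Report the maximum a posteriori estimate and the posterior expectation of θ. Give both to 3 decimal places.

Posterior: Beta(4+6, 1+0) = Beta(10, 1).
Since β = 1 ≤ 1 and α > 1, the Beta density is monotone increasing on [0,1]; the mode is at 1.
Mean = 10/(10+1) = 0.909.

MAP = 1.000; posterior mean = 0.909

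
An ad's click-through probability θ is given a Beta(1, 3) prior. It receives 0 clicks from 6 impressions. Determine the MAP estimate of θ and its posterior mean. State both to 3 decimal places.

MAP = 0.000, posterior mean = 0.100

Posterior: Beta(1+0, 3+6) = Beta(1, 9).
Since α = 1 ≤ 1 and β > 1, the Beta density is monotone decreasing on [0,1]; the mode is at 0.
Mean = 1/(1+9) = 0.100.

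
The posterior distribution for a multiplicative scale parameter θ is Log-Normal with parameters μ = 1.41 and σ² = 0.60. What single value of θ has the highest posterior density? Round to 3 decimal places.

2.248

Mode = exp(μ − σ²) = exp(0.81) = 2.248.
Mean = exp(μ + σ²/2) = exp(1.710) = 5.529.
This is the posterior mode — the MAP estimate.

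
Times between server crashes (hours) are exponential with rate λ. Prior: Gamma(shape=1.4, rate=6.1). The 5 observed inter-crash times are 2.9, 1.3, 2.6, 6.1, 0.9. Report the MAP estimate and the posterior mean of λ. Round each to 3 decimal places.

MAP estimate = 0.271, posterior mean = 0.322

Σ times = 13.8. Posterior: Gamma(shape = 1.4+5 = 6.4, rate = 6.1+13.8 = 19.9).
Mode = (α−1)/β = 5.4/19.9 = 0.271.
Mean = α/β = 6.4/19.9 = 0.322.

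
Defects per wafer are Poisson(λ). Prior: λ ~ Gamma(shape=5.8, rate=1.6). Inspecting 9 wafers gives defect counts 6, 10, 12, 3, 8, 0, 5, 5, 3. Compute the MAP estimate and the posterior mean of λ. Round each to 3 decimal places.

MAP estimate = 5.358, posterior mean = 5.453

Σ counts = 52. Posterior: Gamma(shape = 5.8+52 = 57.8, rate = 1.6+9 = 10.6).
Mode = (α−1)/β = 56.8/10.6 = 5.358.
Mean = α/β = 57.8/10.6 = 5.453.
Right-skewed posterior ⇒ mode < mean.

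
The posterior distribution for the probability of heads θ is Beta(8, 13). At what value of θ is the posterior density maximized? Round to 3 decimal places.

Mode = (8−1)/(8+13−2) = 7/19 = 0.368.
Mean = 8/(8+13) = 8/21 = 0.381.
This is the posterior mode — the MAP estimate.

0.368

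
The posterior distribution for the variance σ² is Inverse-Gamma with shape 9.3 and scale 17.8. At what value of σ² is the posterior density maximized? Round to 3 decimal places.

1.728

Mode = β/(α+1) = 17.8/10.3 = 1.728.
Mean = β/(α−1) = 17.8/8.3 = 2.145.
This is the posterior mode — the MAP estimate.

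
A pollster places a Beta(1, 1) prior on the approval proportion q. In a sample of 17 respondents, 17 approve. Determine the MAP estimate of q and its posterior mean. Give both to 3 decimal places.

MAP = 1.000, posterior mean = 0.947

Posterior: Beta(1+17, 1+0) = Beta(18, 1).
Since β = 1 ≤ 1 and α > 1, the Beta density is monotone increasing on [0,1]; the mode is at 1.
Mean = 18/(18+1) = 0.947.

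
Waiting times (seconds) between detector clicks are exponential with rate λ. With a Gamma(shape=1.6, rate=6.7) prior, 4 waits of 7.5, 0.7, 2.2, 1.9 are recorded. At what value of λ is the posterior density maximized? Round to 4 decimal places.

0.2421

Σ times = 12.3. Posterior: Gamma(shape = 1.6+4 = 5.6, rate = 6.7+12.3 = 19.0).
Mode = (α−1)/β = 4.6/19.0 = 0.2421.
Mean = α/β = 5.6/19.0 = 0.2947.
This is the posterior mode — the MAP estimate.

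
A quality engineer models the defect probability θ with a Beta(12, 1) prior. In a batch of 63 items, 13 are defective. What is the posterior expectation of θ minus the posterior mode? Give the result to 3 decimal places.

Posterior: Beta(12+13, 1+50) = Beta(25, 51).
Mode = (25−1)/(25+51−2) = 24/74 = 0.324.
Mean = 25/(25+51) = 25/76 = 0.329.
Difference = 0.329 − 0.324 = 0.005.
Mean > mode: the posterior has a right tail.

0.005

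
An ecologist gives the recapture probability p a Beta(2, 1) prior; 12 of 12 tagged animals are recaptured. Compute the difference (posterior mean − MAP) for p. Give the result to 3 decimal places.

Posterior: Beta(2+12, 1+0) = Beta(14, 1).
Since β = 1 ≤ 1 and α > 1, the Beta density is monotone increasing on [0,1]; the mode is at 1.
Mean = 14/(14+1) = 0.933.
Difference = 0.933 − 1.000 = -0.067.

-0.067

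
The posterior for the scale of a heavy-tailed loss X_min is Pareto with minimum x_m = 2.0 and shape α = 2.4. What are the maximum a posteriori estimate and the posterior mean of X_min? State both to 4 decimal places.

MAP = 2.0000, posterior mean = 3.4286

The Pareto density is strictly decreasing on [x_m, ∞), so the mode is x_m = 2.0000.
Mean = α·x_m/(α−1) = 2.4·2.0/1.4 = 3.4286.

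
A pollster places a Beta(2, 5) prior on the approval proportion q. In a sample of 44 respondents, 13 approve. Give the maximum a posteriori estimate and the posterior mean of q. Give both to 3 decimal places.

Posterior: Beta(2+13, 5+31) = Beta(15, 36).
Mode = (15−1)/(15+36−2) = 14/49 = 0.286.
Mean = 15/(15+36) = 15/51 = 0.294.

MAP: 0.286. Posterior mean: 0.294.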